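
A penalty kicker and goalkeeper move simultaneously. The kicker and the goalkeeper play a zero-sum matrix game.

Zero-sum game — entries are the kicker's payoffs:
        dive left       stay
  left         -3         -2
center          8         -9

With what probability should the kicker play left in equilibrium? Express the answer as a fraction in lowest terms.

Row minima are -3 and -9, so the kicker's maximin is -3; column maxima are 8 and -2, so the goalkeeper's minimax is -2. These differ, so the equilibrium is in mixed strategies.
Let the kicker play left with probability p. The goalkeeper is indifferent when −3p + 8(1−p) = −2p − 9(1−p), giving p = 17/18.

17/18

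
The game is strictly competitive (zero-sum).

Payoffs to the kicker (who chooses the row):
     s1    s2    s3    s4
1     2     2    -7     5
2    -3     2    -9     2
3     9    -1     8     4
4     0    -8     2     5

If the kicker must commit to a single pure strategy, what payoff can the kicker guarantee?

-1

The worst-case payoff for each row is 1: -7, 2: -9, 3: -1, 4: -8.
The best of these is -1.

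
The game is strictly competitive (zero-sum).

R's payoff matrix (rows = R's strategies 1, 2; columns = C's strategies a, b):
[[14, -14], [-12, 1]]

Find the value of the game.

Row minima are -14 and -12, so R's maximin is -12; column maxima are 14 and 1, so C's minimax is 1. These differ, so the equilibrium is in mixed strategies.
Let R play 1 with probability p. C is indifferent when 14p − 12(1−p) = −14p + (1−p), giving p = 13/41.
Let C play a with probability q. R is indifferent when 14q − 14(1−q) = −12q + (1−q), giving q = 15/41.
The value is 14·(15/41) + (-14)·(26/41) = -154/41.

-154/41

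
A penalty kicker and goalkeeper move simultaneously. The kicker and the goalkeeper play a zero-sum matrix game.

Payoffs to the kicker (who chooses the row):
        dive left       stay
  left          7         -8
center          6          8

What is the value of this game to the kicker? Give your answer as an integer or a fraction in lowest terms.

104/17

Row minima are -8 and 6, so the kicker's maximin is 6; column maxima are 7 and 8, so the goalkeeper's minimax is 7. These differ, so the equilibrium is in mixed strategies.
Let the kicker play left with probability p. The goalkeeper is indifferent when 7p + 6(1−p) = −8p + 8(1−p), giving p = 2/17.
Let the goalkeeper play dive left with probability q. The kicker is indifferent when 7q − 8(1−q) = 6q + 8(1−q), giving q = 16/17.
The value is 7·(16/17) + (-8)·(1/17) = 104/17.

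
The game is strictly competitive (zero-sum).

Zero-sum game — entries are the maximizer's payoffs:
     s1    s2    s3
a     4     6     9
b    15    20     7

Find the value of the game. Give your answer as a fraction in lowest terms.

Column s2 is strictly dominated by s1 for the minimizer (it gives the maximizer more in every row).
The remaining 2×2 game on (a, b) × (s1, s3) has no saddle point. Let the maximizer play a with probability p; indifference gives 4p + 15(1−p) = 9p + 7(1−p), so p = 8/13.
Similarly the minimizer's optimal q on s1 is 2/13, and the value is 4·(2/13) + (9)·(11/13) = 107/13.

107/13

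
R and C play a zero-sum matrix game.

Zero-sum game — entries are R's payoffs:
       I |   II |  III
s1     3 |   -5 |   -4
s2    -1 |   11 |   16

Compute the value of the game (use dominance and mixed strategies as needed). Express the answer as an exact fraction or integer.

7/5

Column III is strictly dominated by II for C (it gives R more in every row).
The remaining 2×2 game on (s1, s2) × (I, II) has no saddle point. Let R play s1 with probability p; indifference gives 3p − (1−p) = −5p + 11(1−p), so p = 3/5.
Similarly C's optimal q on I is 4/5, and the value is 3·(4/5) + (-5)·(1/5) = 7/5.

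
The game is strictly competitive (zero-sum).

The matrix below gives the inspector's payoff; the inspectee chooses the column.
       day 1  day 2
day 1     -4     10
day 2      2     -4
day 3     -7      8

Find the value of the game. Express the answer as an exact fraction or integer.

Row day 3 is strictly dominated by row day 1, so the inspector never plays it.
The remaining 2×2 game on (day 1, day 2) × (day 1, day 2) has no saddle point. Let the inspector play day 1 with probability p; indifference gives −4p + 2(1−p) = 10p − 4(1−p), so p = 3/10.
Similarly the inspectee's optimal q on day 1 is 7/10, and the value is -4·(7/10) + (10)·(3/10) = 1/5.

1/5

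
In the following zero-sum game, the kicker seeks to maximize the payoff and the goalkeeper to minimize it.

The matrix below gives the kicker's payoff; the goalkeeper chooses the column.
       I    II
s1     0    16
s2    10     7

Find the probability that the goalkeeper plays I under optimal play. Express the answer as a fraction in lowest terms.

9/19

Row minima are 0 and 7, so the kicker's maximin is 7; column maxima are 10 and 16, so the goalkeeper's minimax is 10. These differ, so the equilibrium is in mixed strategies.
Let the goalkeeper play I with probability q. The kicker is indifferent when 16(1−q) = 10q + 7(1−q), giving q = 9/19.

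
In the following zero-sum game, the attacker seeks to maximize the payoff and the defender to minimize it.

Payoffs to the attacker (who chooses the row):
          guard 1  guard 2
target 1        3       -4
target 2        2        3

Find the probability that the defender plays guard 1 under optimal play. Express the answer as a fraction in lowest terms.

Row minima are -4 and 2, so the attacker's maximin is 2; column maxima are 3 and 3, so the defender's minimax is 3. These differ, so the equilibrium is in mixed strategies.
Let the defender play guard 1 with probability q. The attacker is indifferent when 3q − 4(1−q) = 2q + 3(1−q), giving q = 7/8.

7/8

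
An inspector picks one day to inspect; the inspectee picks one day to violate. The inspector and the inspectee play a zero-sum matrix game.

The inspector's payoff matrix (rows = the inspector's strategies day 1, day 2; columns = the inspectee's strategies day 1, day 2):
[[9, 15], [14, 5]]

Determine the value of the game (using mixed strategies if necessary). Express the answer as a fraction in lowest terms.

11

Row minima are 9 and 5, so the inspector's maximin is 9; column maxima are 14 and 15, so the inspectee's minimax is 14. These differ, so the equilibrium is in mixed strategies.
Let the inspector play day 1 with probability p. The inspectee is indifferent when 9p + 14(1−p) = 15p + 5(1−p), giving p = 3/5.
Let the inspectee play day 1 with probability q. The inspector is indifferent when 9q + 15(1−q) = 14q + 5(1−q), giving q = 2/3.
The value is 9·(2/3) + (15)·(1/3) = 11.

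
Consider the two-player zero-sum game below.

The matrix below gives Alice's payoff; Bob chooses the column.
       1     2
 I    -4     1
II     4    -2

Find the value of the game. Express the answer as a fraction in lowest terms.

-4/11

Row minima are -4 and -2, so Alice's maximin is -2; column maxima are 4 and 1, so Bob's minimax is 1. These differ, so the equilibrium is in mixed strategies.
Let Alice play I with probability p. Bob is indifferent when −4p + 4(1−p) = p − 2(1−p), giving p = 6/11.
Let Bob play 1 with probability q. Alice is indifferent when −4q + (1−q) = 4q − 2(1−q), giving q = 3/11.
The value is -4·(3/11) + (1)·(8/11) = -4/11.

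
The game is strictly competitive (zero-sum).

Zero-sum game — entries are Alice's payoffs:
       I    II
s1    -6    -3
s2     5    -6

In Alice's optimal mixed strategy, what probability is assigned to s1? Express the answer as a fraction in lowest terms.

Row minima are -6 and -6, so Alice's maximin is -6; column maxima are 5 and -3, so Bob's minimax is -3. These differ, so the equilibrium is in mixed strategies.
Let Alice play s1 with probability p. Bob is indifferent when −6p + 5(1−p) = −3p − 6(1−p), giving p = 11/14.

11/14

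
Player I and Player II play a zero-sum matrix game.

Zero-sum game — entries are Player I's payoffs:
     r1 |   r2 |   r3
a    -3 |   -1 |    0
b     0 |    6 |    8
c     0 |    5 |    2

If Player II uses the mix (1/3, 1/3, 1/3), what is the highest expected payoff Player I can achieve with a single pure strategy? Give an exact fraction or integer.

14/3

a: (-3)·(1/3) + (-1)·(1/3) + (0)·(1/3) = -4/3.
b: (0)·(1/3) + (6)·(1/3) + (8)·(1/3) = 14/3.
c: (0)·(1/3) + (5)·(1/3) + (2)·(1/3) = 7/3.
The best pure response is b with expected payoff 14/3.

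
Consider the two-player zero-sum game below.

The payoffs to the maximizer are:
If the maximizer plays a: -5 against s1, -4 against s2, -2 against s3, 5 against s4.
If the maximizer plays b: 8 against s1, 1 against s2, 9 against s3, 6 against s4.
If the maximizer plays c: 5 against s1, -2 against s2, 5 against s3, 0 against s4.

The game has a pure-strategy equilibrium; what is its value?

1

Row minima: -5, 1, -2 → the maximizer's maximin is 1.
Column maxima: 8, 1, 9, 6 → the minimizer's minimax is 1.
They coincide at (b, s2), so the value is 1.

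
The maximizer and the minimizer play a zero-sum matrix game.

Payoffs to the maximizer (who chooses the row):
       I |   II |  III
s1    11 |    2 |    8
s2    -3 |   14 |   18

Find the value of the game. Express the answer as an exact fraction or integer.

Column III is strictly dominated by II for the minimizer (it gives the maximizer more in every row).
The remaining 2×2 game on (s1, s2) × (I, II) has no saddle point. Let the maximizer play s1 with probability p; indifference gives 11p − 3(1−p) = 2p + 14(1−p), so p = 17/26.
Similarly the minimizer's optimal q on I is 6/13, and the value is 11·(6/13) + (2)·(7/13) = 80/13.

80/13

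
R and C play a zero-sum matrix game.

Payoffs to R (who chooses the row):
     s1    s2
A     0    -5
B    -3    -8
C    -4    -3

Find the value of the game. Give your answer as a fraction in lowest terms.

-10/3

Row B is strictly dominated by row A, so R never plays it.
The remaining 2×2 game on (A, C) × (s1, s2) has no saddle point. Let R play A with probability p; indifference gives −4(1−p) = −5p − 3(1−p), so p = 1/6.
Similarly C's optimal q on s1 is 1/3, and the value is 0·(1/3) + (-5)·(2/3) = -10/3.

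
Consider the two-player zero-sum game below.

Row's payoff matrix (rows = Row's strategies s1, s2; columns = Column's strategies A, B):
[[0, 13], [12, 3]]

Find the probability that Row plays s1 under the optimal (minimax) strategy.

9/22

Row minima are 0 and 3, so Row's maximin is 3; column maxima are 12 and 13, so Column's minimax is 12. These differ, so the equilibrium is in mixed strategies.
Let Row play s1 with probability p. Column is indifferent when 12(1−p) = 13p + 3(1−p), giving p = 9/22.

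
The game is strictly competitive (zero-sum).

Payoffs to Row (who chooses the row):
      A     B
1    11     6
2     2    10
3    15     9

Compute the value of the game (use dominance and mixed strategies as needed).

Row 1 is strictly dominated by row 3, so Row never plays it.
The remaining 2×2 game on (2, 3) × (A, B) has no saddle point. Let Row play 2 with probability p; indifference gives 2p + 15(1−p) = 10p + 9(1−p), so p = 3/7.
Similarly Column's optimal q on A is 1/14, and the value is 2·(1/14) + (10)·(13/14) = 66/7.

66/7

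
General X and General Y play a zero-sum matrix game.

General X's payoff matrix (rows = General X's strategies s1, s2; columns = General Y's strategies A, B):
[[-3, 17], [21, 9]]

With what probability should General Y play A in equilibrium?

Row minima are -3 and 9, so General X's maximin is 9; column maxima are 21 and 17, so General Y's minimax is 17. These differ, so the equilibrium is in mixed strategies.
Let General Y play A with probability q. General X is indifferent when −3q + 17(1−q) = 21q + 9(1−q), giving q = 1/4.

1/4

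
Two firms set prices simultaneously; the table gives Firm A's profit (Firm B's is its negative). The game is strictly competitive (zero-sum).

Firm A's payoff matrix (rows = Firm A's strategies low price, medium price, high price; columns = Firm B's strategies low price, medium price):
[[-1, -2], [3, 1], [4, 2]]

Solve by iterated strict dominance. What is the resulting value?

2

Column low price is strictly dominated by medium price for Firm B (-2<-1, 1<3, 2<4); eliminate low price.
Row medium price is strictly dominated by row high price (2>1); eliminate medium price.
Row low price is strictly dominated by row high price (2>-2); eliminate low price.
Only (high price, medium price) remains, with payoff 2.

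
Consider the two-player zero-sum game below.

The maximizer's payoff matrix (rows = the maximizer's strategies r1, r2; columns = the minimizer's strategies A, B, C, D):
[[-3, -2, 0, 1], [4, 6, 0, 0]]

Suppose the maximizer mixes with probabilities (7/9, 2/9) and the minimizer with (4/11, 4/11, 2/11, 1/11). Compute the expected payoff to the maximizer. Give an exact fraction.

-53/99

Against (4/11, 4/11, 2/11, 1/11), each row's expected payoff is r1: -19/11; r2: 40/11.
Taking the (7/9, 2/9)-weighted average: (7/9)·(-19/11) + (2/9)·(40/11) = -53/99.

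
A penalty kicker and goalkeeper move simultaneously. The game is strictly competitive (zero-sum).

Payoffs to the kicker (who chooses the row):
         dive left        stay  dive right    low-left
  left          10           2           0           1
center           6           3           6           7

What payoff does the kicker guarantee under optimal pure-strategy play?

Row minima: 0, 3 → the kicker's maximin is 3.
Column maxima: 10, 3, 6, 7 → the goalkeeper's minimax is 3.
They coincide at (center, stay), so the value is 3.

3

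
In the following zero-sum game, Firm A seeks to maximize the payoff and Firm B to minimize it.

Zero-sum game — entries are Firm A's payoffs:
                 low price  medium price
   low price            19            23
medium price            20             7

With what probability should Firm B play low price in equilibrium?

16/17

Row minima are 19 and 7, so Firm A's maximin is 19; column maxima are 20 and 23, so Firm B's minimax is 20. These differ, so the equilibrium is in mixed strategies.
Let Firm B play low price with probability q. Firm A is indifferent when 19q + 23(1−q) = 20q + 7(1−q), giving q = 16/17.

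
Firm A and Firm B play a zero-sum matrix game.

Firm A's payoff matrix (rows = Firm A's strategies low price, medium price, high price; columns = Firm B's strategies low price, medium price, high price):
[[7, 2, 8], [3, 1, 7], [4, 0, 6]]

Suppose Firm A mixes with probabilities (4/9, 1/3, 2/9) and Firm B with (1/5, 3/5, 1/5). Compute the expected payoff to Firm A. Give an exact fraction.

143/45

Against (1/5, 3/5, 1/5), each row's expected payoff is low price: 21/5; medium price: 13/5; high price: 2.
Taking the (4/9, 1/3, 2/9)-weighted average: (4/9)·(21/5) + (1/3)·(13/5) + (2/9)·(2) = 143/45.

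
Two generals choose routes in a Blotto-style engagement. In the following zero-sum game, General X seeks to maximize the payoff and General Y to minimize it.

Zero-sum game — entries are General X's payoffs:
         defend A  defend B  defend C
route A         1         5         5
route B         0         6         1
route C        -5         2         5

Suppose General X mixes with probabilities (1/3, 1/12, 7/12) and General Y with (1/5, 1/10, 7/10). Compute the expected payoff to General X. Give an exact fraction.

Against (1/5, 1/10, 7/10), each row's expected payoff is route A: 21/5; route B: 13/10; route C: 27/10.
Taking the (1/3, 1/12, 7/12)-weighted average: (1/3)·(21/5) + (1/12)·(13/10) + (7/12)·(27/10) = 37/12.

37/12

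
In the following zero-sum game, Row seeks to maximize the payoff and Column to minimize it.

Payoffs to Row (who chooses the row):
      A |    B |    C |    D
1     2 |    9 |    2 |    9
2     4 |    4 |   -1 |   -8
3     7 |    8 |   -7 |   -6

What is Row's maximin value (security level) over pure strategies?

2

The worst-case payoff for each row is 1: 2, 2: -8, 3: -7.
The best of these is 2.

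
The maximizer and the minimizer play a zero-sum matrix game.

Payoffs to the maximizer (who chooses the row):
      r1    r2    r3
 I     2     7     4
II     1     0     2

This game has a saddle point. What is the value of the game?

Row minima: 2, 0 → the maximizer's maximin is 2.
Column maxima: 2, 7, 4 → the minimizer's minimax is 2.
They coincide at (I, r1), so the value is 2.

2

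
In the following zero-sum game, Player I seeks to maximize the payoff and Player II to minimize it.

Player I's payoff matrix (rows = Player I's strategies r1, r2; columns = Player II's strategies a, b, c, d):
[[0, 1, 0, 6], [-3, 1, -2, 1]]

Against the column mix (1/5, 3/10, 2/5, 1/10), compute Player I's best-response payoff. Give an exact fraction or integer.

r1: (0)·(1/5) + (1)·(3/10) + (0)·(2/5) + (6)·(1/10) = 9/10.
r2: (-3)·(1/5) + (1)·(3/10) + (-2)·(2/5) + (1)·(1/10) = -1.
The best pure response is r1 with expected payoff 9/10.

9/10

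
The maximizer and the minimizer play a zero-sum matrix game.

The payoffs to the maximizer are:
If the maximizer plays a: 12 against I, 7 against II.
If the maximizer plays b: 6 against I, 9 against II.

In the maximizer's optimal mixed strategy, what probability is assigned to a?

3/8

Row minima are 7 and 6, so the maximizer's maximin is 7; column maxima are 12 and 9, so the minimizer's minimax is 9. These differ, so the equilibrium is in mixed strategies.
Let the maximizer play a with probability p. The minimizer is indifferent when 12p + 6(1−p) = 7p + 9(1−p), giving p = 3/8.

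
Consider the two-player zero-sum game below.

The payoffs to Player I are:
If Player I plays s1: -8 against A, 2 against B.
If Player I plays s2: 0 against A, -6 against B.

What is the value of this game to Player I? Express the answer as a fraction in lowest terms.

-3

Row minima are -8 and -6, so Player I's maximin is -6; column maxima are 0 and 2, so Player II's minimax is 0. These differ, so the equilibrium is in mixed strategies.
Let Player I play s1 with probability p. Player II is indifferent when −8p = 2p − 6(1−p), giving p = 3/8.
Let Player II play A with probability q. Player I is indifferent when −8q + 2(1−q) = −6(1−q), giving q = 1/2.
The value is -8·(1/2) + (2)·(1/2) = -3.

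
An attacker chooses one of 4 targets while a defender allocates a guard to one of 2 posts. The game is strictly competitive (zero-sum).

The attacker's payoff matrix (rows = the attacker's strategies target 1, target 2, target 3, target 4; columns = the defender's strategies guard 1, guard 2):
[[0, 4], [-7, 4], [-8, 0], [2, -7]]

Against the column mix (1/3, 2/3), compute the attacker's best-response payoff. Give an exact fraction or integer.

8/3

target 1: (0)·(1/3) + (4)·(2/3) = 8/3.
target 2: (-7)·(1/3) + (4)·(2/3) = 1/3.
target 3: (-8)·(1/3) + (0)·(2/3) = -8/3.
target 4: (2)·(1/3) + (-7)·(2/3) = -4.
The best pure response is target 1 with expected payoff 8/3.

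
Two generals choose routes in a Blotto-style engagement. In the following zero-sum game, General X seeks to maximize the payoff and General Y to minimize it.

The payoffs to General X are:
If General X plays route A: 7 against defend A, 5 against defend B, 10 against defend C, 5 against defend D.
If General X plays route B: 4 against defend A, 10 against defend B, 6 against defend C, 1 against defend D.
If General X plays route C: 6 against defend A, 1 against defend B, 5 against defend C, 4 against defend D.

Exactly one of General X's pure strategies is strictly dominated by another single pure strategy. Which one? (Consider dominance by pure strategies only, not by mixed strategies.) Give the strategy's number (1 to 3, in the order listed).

3

Compare route C with route A: 7 > 6, 5 > 1, 10 > 5, 5 > 4.
So route A strictly dominates route C for General X; route C is strictly dominated.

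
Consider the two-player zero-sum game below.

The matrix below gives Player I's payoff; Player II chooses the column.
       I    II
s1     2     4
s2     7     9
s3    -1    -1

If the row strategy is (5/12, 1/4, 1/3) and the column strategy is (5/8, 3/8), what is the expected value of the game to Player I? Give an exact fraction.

Against (5/8, 3/8), each row's expected payoff is s1: 11/4; s2: 31/4; s3: -1.
Taking the (5/12, 1/4, 1/3)-weighted average: (5/12)·(11/4) + (1/4)·(31/4) + (1/3)·(-1) = 11/4.

11/4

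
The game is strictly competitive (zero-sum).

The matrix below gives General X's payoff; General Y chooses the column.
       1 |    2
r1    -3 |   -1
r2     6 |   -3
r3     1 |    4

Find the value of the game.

Row r1 is strictly dominated by row r3, so General X never plays it.
The remaining 2×2 game on (r2, r3) × (1, 2) has no saddle point. Let General X play r2 with probability p; indifference gives 6p + (1−p) = −3p + 4(1−p), so p = 1/4.
Similarly General Y's optimal q on 1 is 7/12, and the value is 6·(7/12) + (-3)·(5/12) = 9/4.

9/4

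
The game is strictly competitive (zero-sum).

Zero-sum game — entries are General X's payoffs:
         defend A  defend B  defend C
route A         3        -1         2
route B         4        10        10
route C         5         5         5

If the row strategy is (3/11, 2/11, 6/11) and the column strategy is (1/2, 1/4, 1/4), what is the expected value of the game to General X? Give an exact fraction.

Against (1/2, 1/4, 1/4), each row's expected payoff is route A: 7/4; route B: 7; route C: 5.
Taking the (3/11, 2/11, 6/11)-weighted average: (3/11)·(7/4) + (2/11)·(7) + (6/11)·(5) = 197/44.

197/44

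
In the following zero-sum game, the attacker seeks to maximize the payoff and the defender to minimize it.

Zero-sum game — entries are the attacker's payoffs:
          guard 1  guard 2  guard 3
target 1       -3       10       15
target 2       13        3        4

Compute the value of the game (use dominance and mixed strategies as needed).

Column guard 3 is strictly dominated by guard 2 for the defender (it gives the attacker more in every row).
The remaining 2×2 game on (target 1, target 2) × (guard 1, guard 2) has no saddle point. Let the attacker play target 1 with probability p; indifference gives −3p + 13(1−p) = 10p + 3(1−p), so p = 10/23.
Similarly the defender's optimal q on guard 1 is 7/23, and the value is -3·(7/23) + (10)·(16/23) = 139/23.

139/23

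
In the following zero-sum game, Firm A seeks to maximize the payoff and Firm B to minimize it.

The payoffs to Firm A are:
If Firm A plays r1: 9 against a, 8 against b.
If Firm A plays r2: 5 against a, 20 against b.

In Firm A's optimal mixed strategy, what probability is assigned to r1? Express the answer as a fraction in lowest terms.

15/16

Row minima are 8 and 5, so Firm A's maximin is 8; column maxima are 9 and 20, so Firm B's minimax is 9. These differ, so the equilibrium is in mixed strategies.
Let Firm A play r1 with probability p. Firm B is indifferent when 9p + 5(1−p) = 8p + 20(1−p), giving p = 15/16.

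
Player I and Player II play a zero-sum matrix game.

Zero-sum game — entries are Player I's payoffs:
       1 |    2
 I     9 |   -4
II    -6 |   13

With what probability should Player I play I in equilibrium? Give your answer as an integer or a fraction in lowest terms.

Row minima are -4 and -6, so Player I's maximin is -4; column maxima are 9 and 13, so Player II's minimax is 9. These differ, so the equilibrium is in mixed strategies.
Let Player I play I with probability p. Player II is indifferent when 9p − 6(1−p) = −4p + 13(1−p), giving p = 19/32.

19/32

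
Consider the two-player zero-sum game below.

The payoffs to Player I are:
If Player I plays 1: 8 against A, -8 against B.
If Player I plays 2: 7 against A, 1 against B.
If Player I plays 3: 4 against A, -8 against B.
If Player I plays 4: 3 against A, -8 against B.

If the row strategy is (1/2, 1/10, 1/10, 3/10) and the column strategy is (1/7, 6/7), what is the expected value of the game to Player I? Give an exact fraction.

-183/35

Against (1/7, 6/7), each row's expected payoff is 1: -40/7; 2: 13/7; 3: -44/7; 4: -45/7.
Taking the (1/2, 1/10, 1/10, 3/10)-weighted average: (1/2)·(-40/7) + (1/10)·(13/7) + (1/10)·(-44/7) + (3/10)·(-45/7) = -183/35.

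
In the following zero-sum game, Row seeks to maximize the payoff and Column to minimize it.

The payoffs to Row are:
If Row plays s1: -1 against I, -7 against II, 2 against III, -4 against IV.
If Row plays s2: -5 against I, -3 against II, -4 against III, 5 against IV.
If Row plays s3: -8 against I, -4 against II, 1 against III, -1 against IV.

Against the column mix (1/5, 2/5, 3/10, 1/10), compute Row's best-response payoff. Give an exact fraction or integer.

s1: (-1)·(1/5) + (-7)·(2/5) + (2)·(3/10) + (-4)·(1/10) = -14/5.
s2: (-5)·(1/5) + (-3)·(2/5) + (-4)·(3/10) + (5)·(1/10) = -29/10.
s3: (-8)·(1/5) + (-4)·(2/5) + (1)·(3/10) + (-1)·(1/10) = -3.
The best pure response is s1 with expected payoff -14/5.

-14/5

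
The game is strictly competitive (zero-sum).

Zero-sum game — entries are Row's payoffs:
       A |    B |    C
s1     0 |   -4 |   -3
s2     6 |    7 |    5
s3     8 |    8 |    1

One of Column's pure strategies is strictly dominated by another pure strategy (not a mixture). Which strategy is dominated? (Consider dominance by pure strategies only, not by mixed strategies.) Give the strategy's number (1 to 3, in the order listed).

1

Column prefers columns that give Row less. Compare A with C: -3 < 0, 5 < 6, 1 < 8.
So C strictly dominates A for Column; A is strictly dominated.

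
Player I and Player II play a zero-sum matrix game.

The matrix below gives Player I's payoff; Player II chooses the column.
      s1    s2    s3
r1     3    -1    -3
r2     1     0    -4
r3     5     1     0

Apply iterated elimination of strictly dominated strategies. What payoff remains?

0

Column s2 is strictly dominated by s3 for Player II (-3<-1, -4<0, 0<1); eliminate s2.
Row r1 is strictly dominated by row r3 (5>3, 0>-3); eliminate r1.
Row r2 is strictly dominated by row r3 (5>1, 0>-4); eliminate r2.
Column s1 is strictly dominated by s3 for Player II (0<5); eliminate s1.
Only (r3, s3) remains, with payoff 0.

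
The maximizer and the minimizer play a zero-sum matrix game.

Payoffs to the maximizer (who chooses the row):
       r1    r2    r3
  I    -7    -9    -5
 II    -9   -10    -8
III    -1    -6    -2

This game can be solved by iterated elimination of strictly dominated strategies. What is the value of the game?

-6

Row II is strictly dominated by row I (-7>-9, -9>-10, -5>-8); eliminate II.
Column r3 is strictly dominated by r2 for the minimizer (-9<-5, -6<-2); eliminate r3.
Row I is strictly dominated by row III (-1>-7, -6>-9); eliminate I.
Column r1 is strictly dominated by r2 for the minimizer (-6<-1); eliminate r1.
Only (III, r2) remains, with payoff -6.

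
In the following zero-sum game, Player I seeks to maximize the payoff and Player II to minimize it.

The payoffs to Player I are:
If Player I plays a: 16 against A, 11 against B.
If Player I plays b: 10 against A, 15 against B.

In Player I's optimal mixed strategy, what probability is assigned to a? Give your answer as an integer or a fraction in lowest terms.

1/2

Row minima are 11 and 10, so Player I's maximin is 11; column maxima are 16 and 15, so Player II's minimax is 15. These differ, so the equilibrium is in mixed strategies.
Let Player I play a with probability p. Player II is indifferent when 16p + 10(1−p) = 11p + 15(1−p), giving p = 1/2.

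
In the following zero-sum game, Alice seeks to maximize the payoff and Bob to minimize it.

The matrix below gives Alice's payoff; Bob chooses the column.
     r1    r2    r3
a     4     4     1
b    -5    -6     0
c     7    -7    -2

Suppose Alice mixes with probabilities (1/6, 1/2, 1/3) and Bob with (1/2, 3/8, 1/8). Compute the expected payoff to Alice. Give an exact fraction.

Against (1/2, 3/8, 1/8), each row's expected payoff is a: 29/8; b: -19/4; c: 5/8.
Taking the (1/6, 1/2, 1/3)-weighted average: (1/6)·(29/8) + (1/2)·(-19/4) + (1/3)·(5/8) = -25/16.

-25/16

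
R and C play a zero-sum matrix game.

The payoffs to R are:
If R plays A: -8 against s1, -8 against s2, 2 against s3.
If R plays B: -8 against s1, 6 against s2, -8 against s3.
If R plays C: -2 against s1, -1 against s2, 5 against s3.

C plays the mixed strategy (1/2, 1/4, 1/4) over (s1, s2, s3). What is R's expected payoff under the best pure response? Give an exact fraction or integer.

A: (-8)·(1/2) + (-8)·(1/4) + (2)·(1/4) = -11/2.
B: (-8)·(1/2) + (6)·(1/4) + (-8)·(1/4) = -9/2.
C: (-2)·(1/2) + (-1)·(1/4) + (5)·(1/4) = 0.
The best pure response is C with expected payoff 0.

0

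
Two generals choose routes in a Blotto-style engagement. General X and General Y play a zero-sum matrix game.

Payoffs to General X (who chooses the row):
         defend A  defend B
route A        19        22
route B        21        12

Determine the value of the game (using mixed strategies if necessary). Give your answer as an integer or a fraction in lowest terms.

39/2

Row minima are 19 and 12, so General X's maximin is 19; column maxima are 21 and 22, so General Y's minimax is 21. These differ, so the equilibrium is in mixed strategies.
Let General X play route A with probability p. General Y is indifferent when 19p + 21(1−p) = 22p + 12(1−p), giving p = 3/4.
Let General Y play defend A with probability q. General X is indifferent when 19q + 22(1−q) = 21q + 12(1−q), giving q = 5/6.
The value is 19·(5/6) + (22)·(1/6) = 39/2.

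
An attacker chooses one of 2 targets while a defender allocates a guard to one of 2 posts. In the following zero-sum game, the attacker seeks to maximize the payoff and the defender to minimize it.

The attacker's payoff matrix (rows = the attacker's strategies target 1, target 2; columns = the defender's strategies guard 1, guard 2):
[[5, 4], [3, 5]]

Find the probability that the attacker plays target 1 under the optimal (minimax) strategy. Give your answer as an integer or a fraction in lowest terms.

Row minima are 4 and 3, so the attacker's maximin is 4; column maxima are 5 and 5, so the defender's minimax is 5. These differ, so the equilibrium is in mixed strategies.
Let the attacker play target 1 with probability p. The defender is indifferent when 5p + 3(1−p) = 4p + 5(1−p), giving p = 2/3.

2/3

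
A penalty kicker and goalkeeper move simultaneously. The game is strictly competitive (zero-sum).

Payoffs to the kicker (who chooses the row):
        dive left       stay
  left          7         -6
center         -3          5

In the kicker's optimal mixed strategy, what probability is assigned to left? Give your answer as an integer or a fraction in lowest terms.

8/21

Row minima are -6 and -3, so the kicker's maximin is -3; column maxima are 7 and 5, so the goalkeeper's minimax is 5. These differ, so the equilibrium is in mixed strategies.
Let the kicker play left with probability p. The goalkeeper is indifferent when 7p − 3(1−p) = −6p + 5(1−p), giving p = 8/21.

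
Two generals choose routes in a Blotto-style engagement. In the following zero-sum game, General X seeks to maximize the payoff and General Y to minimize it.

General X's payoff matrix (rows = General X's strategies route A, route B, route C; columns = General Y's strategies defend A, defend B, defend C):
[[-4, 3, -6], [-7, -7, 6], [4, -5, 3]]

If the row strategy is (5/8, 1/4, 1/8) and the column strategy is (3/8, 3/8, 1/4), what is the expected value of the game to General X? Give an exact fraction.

-33/16

Against (3/8, 3/8, 1/4), each row's expected payoff is route A: -15/8; route B: -15/4; route C: 3/8.
Taking the (5/8, 1/4, 1/8)-weighted average: (5/8)·(-15/8) + (1/4)·(-15/4) + (1/8)·(3/8) = -33/16.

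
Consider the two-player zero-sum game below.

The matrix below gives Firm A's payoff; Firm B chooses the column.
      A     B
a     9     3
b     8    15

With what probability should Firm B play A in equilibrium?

12/13

Row minima are 3 and 8, so Firm A's maximin is 8; column maxima are 9 and 15, so Firm B's minimax is 9. These differ, so the equilibrium is in mixed strategies.
Let Firm B play A with probability q. Firm A is indifferent when 9q + 3(1−q) = 8q + 15(1−q), giving q = 12/13.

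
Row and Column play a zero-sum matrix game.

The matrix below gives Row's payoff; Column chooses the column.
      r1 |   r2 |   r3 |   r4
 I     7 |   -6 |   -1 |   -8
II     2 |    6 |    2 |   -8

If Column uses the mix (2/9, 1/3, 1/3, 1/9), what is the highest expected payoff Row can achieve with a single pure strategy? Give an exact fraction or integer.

I: (7)·(2/9) + (-6)·(1/3) + (-1)·(1/3) + (-8)·(1/9) = -5/3.
II: (2)·(2/9) + (6)·(1/3) + (2)·(1/3) + (-8)·(1/9) = 20/9.
The best pure response is II with expected payoff 20/9.

20/9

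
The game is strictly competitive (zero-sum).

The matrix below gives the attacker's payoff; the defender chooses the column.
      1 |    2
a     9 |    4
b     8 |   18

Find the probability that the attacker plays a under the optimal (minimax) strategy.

2/3

Row minima are 4 and 8, so the attacker's maximin is 8; column maxima are 9 and 18, so the defender's minimax is 9. These differ, so the equilibrium is in mixed strategies.
Let the attacker play a with probability p. The defender is indifferent when 9p + 8(1−p) = 4p + 18(1−p), giving p = 2/3.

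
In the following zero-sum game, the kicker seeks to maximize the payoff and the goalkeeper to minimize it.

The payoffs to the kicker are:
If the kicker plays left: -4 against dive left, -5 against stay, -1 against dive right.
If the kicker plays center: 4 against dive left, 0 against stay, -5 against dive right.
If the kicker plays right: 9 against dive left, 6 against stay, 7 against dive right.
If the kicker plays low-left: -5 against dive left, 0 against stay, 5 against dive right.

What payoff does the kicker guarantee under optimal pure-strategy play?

Row minima: -5, -5, 6, -5 → the kicker's maximin is 6.
Column maxima: 9, 6, 7 → the goalkeeper's minimax is 6.
They coincide at (right, stay), so the value is 6.

6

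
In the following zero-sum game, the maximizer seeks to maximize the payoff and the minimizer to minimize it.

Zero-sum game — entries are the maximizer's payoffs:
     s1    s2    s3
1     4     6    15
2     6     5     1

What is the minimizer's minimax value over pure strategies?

The worst case (largest entry) in each column is s1: 6, s2: 6, s3: 15.
The best (smallest) of these is 6.

6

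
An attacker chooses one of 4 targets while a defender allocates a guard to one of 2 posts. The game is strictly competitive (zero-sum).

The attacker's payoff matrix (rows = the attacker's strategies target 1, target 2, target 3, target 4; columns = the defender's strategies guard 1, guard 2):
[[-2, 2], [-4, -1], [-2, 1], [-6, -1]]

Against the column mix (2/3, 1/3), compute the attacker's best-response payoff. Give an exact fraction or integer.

target 1: (-2)·(2/3) + (2)·(1/3) = -2/3.
target 2: (-4)·(2/3) + (-1)·(1/3) = -3.
target 3: (-2)·(2/3) + (1)·(1/3) = -1.
target 4: (-6)·(2/3) + (-1)·(1/3) = -13/3.
The best pure response is target 1 with expected payoff -2/3.

-2/3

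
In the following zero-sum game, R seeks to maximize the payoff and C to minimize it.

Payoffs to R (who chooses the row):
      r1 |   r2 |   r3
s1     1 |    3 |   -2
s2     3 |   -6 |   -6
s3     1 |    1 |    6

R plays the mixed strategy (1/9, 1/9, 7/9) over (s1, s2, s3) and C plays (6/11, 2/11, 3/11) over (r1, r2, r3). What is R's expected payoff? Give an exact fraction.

16/9

Against (6/11, 2/11, 3/11), each row's expected payoff is s1: 6/11; s2: -12/11; s3: 26/11.
Taking the (1/9, 1/9, 7/9)-weighted average: (1/9)·(6/11) + (1/9)·(-12/11) + (7/9)·(26/11) = 16/9.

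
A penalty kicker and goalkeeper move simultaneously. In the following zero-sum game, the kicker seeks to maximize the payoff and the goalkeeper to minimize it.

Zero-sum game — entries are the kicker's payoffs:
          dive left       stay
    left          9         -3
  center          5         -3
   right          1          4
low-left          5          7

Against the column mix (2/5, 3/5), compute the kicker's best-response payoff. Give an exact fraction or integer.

31/5

left: (9)·(2/5) + (-3)·(3/5) = 9/5.
center: (5)·(2/5) + (-3)·(3/5) = 1/5.
right: (1)·(2/5) + (4)·(3/5) = 14/5.
low-left: (5)·(2/5) + (7)·(3/5) = 31/5.
The best pure response is low-left with expected payoff 31/5.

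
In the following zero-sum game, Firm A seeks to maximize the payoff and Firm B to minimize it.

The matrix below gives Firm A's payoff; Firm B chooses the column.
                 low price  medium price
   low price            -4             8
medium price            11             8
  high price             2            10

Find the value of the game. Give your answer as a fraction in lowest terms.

94/11

Row low price is strictly dominated by row high price, so Firm A never plays it.
The remaining 2×2 game on (medium price, high price) × (low price, medium price) has no saddle point. Let Firm A play medium price with probability p; indifference gives 11p + 2(1−p) = 8p + 10(1−p), so p = 8/11.
Similarly Firm B's optimal q on low price is 2/11, and the value is 11·(2/11) + (8)·(9/11) = 94/11.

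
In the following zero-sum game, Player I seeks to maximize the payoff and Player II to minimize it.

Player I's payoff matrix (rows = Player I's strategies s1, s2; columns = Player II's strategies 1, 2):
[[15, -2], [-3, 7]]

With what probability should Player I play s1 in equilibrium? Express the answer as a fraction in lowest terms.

Row minima are -2 and -3, so Player I's maximin is -2; column maxima are 15 and 7, so Player II's minimax is 7. These differ, so the equilibrium is in mixed strategies.
Let Player I play s1 with probability p. Player II is indifferent when 15p − 3(1−p) = −2p + 7(1−p), giving p = 10/27.

10/27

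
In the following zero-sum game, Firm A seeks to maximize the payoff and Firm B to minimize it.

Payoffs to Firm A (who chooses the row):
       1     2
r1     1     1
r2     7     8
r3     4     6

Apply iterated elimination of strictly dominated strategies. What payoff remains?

7

Row r3 is strictly dominated by row r2 (7>4, 8>6); eliminate r3.
Row r1 is strictly dominated by row r2 (7>1, 8>1); eliminate r1.
Column 2 is strictly dominated by 1 for Firm B (7<8); eliminate 2.
Only (r2, 1) remains, with payoff 7.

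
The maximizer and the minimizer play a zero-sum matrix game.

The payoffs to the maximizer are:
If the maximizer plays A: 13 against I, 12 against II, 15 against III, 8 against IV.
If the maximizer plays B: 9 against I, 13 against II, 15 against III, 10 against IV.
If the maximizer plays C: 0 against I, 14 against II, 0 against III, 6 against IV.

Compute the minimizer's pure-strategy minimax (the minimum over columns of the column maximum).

10

The worst case (largest entry) in each column is I: 13, II: 14, III: 15, IV: 10.
The best (smallest) of these is 10.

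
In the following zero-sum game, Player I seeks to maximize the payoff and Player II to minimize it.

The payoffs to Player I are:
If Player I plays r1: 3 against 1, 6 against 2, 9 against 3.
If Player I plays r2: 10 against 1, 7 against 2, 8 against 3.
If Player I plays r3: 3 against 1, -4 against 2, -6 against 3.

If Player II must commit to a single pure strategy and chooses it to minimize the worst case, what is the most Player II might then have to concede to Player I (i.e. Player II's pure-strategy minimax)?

7

The worst case (largest entry) in each column is 1: 10, 2: 7, 3: 9.
The best (smallest) of these is 7.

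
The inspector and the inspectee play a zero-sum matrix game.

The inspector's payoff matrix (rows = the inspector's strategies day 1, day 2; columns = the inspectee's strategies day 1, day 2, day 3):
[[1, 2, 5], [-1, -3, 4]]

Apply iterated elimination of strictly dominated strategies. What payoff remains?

Row day 2 is strictly dominated by row day 1 (1>-1, 2>-3, 5>4); eliminate day 2.
Column day 2 is strictly dominated by day 1 for the inspectee (1<2); eliminate day 2.
Column day 3 is strictly dominated by day 1 for the inspectee (1<5); eliminate day 3.
Only (day 1, day 1) remains, with payoff 1.

1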